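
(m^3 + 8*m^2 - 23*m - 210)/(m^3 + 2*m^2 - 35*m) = (m + 6)/m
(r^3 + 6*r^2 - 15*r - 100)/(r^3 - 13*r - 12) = (r^2 + 10*r + 25)/(r^2 + 4*r + 3)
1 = 1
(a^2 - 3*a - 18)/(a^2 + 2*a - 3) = (a - 6)/(a - 1)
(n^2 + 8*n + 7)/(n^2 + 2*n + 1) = (n + 7)/(n + 1)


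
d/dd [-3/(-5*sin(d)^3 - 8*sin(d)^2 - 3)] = -3*(15*sin(d) + 16)*sin(d)*cos(d)/(5*sin(d)^3 + 8*sin(d)^2 + 3)^2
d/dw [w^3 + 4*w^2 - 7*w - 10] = 3*w^2 + 8*w - 7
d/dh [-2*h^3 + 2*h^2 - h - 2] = -6*h^2 + 4*h - 1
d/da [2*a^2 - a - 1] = 4*a - 1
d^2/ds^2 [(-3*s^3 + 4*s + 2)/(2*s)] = -3 + 2/s^3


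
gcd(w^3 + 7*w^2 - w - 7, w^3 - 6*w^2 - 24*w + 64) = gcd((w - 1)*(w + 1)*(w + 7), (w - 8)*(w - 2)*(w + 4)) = 1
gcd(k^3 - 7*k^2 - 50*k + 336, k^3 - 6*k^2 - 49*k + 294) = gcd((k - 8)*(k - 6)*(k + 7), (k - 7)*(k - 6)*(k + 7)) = k^2 + k - 42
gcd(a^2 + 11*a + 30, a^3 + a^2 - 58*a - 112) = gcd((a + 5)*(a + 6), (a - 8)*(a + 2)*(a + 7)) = 1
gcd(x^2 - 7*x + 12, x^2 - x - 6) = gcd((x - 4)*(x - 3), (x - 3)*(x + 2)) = x - 3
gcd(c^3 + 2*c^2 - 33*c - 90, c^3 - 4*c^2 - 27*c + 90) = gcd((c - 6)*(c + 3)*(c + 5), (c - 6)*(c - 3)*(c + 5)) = c^2 - c - 30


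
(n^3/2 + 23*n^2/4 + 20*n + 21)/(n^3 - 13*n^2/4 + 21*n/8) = 2*(2*n^3 + 23*n^2 + 80*n + 84)/(n*(8*n^2 - 26*n + 21))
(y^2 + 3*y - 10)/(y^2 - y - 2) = (y + 5)/(y + 1)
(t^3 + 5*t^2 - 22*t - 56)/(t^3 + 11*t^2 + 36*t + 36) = (t^2 + 3*t - 28)/(t^2 + 9*t + 18)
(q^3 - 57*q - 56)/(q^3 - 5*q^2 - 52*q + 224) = (q + 1)/(q - 4)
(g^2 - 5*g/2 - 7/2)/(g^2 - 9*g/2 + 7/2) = (g + 1)/(g - 1)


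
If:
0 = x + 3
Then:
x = -3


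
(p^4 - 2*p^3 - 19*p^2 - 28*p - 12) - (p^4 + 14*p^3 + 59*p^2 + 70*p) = -16*p^3 - 78*p^2 - 98*p - 12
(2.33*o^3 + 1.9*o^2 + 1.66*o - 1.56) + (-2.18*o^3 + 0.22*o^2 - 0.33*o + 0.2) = 0.15*o^3 + 2.12*o^2 + 1.33*o - 1.36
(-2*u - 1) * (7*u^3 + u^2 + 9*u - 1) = -14*u^4 - 9*u^3 - 19*u^2 - 7*u + 1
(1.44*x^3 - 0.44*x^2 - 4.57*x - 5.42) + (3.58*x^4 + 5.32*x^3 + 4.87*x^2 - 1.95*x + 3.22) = 3.58*x^4 + 6.76*x^3 + 4.43*x^2 - 6.52*x - 2.2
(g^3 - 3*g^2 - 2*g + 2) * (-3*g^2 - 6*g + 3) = -3*g^5 + 3*g^4 + 27*g^3 - 3*g^2 - 18*g + 6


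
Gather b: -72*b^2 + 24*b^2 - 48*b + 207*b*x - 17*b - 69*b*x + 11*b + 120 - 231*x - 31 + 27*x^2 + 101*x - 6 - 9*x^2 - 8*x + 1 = -48*b^2 + b*(138*x - 54) + 18*x^2 - 138*x + 84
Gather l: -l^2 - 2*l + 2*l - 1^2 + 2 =1 - l^2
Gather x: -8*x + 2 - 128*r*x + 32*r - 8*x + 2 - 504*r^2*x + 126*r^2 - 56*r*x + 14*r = 126*r^2 + 46*r + x*(-504*r^2 - 184*r - 16) + 4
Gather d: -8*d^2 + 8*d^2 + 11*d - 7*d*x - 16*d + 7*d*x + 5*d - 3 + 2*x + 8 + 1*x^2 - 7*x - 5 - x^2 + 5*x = 0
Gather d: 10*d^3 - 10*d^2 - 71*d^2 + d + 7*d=10*d^3 - 81*d^2 + 8*d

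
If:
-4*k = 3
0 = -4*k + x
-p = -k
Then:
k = -3/4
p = -3/4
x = -3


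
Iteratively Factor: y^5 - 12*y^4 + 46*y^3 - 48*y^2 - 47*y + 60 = (y - 1)*(y^4 - 11*y^3 + 35*y^2 - 13*y - 60) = (y - 1)*(y + 1)*(y^3 - 12*y^2 + 47*y - 60) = (y - 4)*(y - 1)*(y + 1)*(y^2 - 8*y + 15) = (y - 5)*(y - 4)*(y - 1)*(y + 1)*(y - 3)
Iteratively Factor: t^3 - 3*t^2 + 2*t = (t - 2)*(t^2 - t) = t*(t - 2)*(t - 1)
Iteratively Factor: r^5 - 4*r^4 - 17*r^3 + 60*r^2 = (r + 4)*(r^4 - 8*r^3 + 15*r^2) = r*(r + 4)*(r^3 - 8*r^2 + 15*r) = r^2*(r + 4)*(r^2 - 8*r + 15) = r^2*(r - 3)*(r + 4)*(r - 5)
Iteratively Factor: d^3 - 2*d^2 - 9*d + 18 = (d - 3)*(d^2 + d - 6) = (d - 3)*(d + 3)*(d - 2)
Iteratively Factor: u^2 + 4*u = (u)*(u + 4)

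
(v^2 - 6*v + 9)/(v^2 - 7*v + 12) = (v - 3)/(v - 4)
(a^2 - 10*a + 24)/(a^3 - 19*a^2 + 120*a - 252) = (a - 4)/(a^2 - 13*a + 42)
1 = 1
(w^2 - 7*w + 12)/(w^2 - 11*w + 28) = (w - 3)/(w - 7)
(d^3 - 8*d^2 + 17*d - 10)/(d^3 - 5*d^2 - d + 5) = (d - 2)/(d + 1)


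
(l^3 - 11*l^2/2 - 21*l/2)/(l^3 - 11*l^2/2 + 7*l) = (2*l^2 - 11*l - 21)/(2*l^2 - 11*l + 14)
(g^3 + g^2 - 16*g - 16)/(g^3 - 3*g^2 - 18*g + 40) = (g^2 - 3*g - 4)/(g^2 - 7*g + 10)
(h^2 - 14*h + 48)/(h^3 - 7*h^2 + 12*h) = (h^2 - 14*h + 48)/(h*(h^2 - 7*h + 12))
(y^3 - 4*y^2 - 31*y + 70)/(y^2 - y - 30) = (y^2 - 9*y + 14)/(y - 6)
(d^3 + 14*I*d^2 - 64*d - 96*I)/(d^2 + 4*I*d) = d + 10*I - 24/d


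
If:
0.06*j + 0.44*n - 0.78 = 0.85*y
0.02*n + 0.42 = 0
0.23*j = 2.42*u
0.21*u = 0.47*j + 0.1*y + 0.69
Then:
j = 1.07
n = -21.00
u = 0.10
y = -11.71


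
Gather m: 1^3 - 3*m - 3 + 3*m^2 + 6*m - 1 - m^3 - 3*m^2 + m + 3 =-m^3 + 4*m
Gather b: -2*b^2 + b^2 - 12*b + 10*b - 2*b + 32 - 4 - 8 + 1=-b^2 - 4*b + 21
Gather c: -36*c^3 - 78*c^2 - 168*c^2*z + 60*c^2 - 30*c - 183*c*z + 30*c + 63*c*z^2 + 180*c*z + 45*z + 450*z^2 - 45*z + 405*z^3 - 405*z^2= -36*c^3 + c^2*(-168*z - 18) + c*(63*z^2 - 3*z) + 405*z^3 + 45*z^2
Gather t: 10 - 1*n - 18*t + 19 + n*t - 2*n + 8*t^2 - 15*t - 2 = -3*n + 8*t^2 + t*(n - 33) + 27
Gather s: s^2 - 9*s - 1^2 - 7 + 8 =s^2 - 9*s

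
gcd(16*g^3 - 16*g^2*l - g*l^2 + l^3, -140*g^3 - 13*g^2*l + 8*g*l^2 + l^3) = 4*g - l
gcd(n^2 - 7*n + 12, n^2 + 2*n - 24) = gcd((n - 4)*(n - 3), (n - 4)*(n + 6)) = n - 4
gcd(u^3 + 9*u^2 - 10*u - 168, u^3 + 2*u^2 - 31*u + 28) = u^2 + 3*u - 28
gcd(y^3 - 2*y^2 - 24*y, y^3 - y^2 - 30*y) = y^2 - 6*y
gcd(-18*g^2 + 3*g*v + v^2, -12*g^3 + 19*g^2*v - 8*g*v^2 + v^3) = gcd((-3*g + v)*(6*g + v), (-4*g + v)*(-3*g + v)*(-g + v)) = -3*g + v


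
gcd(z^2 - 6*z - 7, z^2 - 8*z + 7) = z - 7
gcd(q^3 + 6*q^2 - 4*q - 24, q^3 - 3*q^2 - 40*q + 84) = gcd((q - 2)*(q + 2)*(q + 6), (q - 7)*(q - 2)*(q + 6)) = q^2 + 4*q - 12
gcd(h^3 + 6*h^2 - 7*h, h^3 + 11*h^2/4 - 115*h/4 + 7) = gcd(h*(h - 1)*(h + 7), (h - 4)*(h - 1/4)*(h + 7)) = h + 7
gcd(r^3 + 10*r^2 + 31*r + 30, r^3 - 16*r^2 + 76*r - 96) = 1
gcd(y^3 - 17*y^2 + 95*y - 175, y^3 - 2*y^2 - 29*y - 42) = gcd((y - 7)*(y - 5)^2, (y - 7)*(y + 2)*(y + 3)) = y - 7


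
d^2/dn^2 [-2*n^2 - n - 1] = -4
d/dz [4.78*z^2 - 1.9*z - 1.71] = 9.56*z - 1.9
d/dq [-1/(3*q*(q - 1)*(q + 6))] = (q*(q - 1) + q*(q + 6) + (q - 1)*(q + 6))/(3*q^2*(q - 1)^2*(q + 6)^2)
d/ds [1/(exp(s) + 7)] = -exp(s)/(exp(s) + 7)^2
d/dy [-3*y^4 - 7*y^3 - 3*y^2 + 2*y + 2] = -12*y^3 - 21*y^2 - 6*y + 2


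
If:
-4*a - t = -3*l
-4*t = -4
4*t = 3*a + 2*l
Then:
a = 10/17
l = 19/17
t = 1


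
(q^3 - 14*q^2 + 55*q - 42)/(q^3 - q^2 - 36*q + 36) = (q - 7)/(q + 6)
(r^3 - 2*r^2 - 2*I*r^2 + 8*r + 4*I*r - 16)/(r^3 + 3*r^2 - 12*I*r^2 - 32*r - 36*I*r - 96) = (r^2 + 2*r*(-1 + I) - 4*I)/(r^2 + r*(3 - 8*I) - 24*I)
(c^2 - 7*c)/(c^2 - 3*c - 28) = c/(c + 4)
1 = 1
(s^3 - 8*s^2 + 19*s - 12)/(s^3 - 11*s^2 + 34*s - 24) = (s - 3)/(s - 6)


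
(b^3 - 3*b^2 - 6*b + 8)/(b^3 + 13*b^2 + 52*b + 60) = (b^2 - 5*b + 4)/(b^2 + 11*b + 30)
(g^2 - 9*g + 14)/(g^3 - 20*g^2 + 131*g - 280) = (g - 2)/(g^2 - 13*g + 40)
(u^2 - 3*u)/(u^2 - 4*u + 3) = u/(u - 1)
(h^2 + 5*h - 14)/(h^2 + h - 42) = (h - 2)/(h - 6)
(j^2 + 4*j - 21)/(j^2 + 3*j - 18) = (j + 7)/(j + 6)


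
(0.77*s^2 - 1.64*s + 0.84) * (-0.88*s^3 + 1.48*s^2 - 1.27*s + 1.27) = -0.6776*s^5 + 2.5828*s^4 - 4.1443*s^3 + 4.3039*s^2 - 3.1496*s + 1.0668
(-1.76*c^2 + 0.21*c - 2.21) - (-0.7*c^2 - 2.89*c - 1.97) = -1.06*c^2 + 3.1*c - 0.24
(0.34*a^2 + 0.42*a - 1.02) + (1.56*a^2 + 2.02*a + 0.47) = 1.9*a^2 + 2.44*a - 0.55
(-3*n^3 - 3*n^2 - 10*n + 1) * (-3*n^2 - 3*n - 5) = 9*n^5 + 18*n^4 + 54*n^3 + 42*n^2 + 47*n - 5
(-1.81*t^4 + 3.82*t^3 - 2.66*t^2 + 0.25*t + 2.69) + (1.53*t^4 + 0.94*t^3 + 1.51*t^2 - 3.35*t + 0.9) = -0.28*t^4 + 4.76*t^3 - 1.15*t^2 - 3.1*t + 3.59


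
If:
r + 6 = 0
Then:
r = -6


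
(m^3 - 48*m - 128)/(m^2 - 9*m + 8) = (m^2 + 8*m + 16)/(m - 1)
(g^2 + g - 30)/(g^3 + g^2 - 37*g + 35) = (g + 6)/(g^2 + 6*g - 7)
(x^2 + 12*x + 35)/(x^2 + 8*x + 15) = (x + 7)/(x + 3)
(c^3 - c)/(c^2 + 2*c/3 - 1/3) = 3*c*(c - 1)/(3*c - 1)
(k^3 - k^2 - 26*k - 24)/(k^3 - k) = (k^2 - 2*k - 24)/(k*(k - 1))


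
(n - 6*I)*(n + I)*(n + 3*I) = n^3 - 2*I*n^2 + 21*n + 18*I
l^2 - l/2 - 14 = (l - 4)*(l + 7/2)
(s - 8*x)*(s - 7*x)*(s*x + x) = s^3*x - 15*s^2*x^2 + s^2*x + 56*s*x^3 - 15*s*x^2 + 56*x^3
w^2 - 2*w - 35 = (w - 7)*(w + 5)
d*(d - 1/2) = d^2 - d/2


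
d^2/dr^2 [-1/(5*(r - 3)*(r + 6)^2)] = 2*(-3*(r - 3)^2 - 2*(r - 3)*(r + 6) - (r + 6)^2)/(5*(r - 3)^3*(r + 6)^4)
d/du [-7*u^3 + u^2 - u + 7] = -21*u^2 + 2*u - 1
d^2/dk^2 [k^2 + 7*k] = 2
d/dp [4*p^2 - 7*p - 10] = 8*p - 7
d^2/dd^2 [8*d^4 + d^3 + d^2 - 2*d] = 96*d^2 + 6*d + 2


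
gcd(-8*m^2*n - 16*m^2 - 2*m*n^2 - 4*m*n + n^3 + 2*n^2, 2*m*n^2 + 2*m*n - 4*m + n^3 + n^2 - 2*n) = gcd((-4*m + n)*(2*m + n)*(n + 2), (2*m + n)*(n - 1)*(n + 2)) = 2*m*n + 4*m + n^2 + 2*n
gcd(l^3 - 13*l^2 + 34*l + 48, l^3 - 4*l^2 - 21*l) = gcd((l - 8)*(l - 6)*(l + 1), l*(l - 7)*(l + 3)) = 1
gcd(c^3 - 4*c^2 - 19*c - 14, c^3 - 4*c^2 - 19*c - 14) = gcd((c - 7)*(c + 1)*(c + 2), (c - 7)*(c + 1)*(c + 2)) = c^3 - 4*c^2 - 19*c - 14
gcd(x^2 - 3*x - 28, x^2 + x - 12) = x + 4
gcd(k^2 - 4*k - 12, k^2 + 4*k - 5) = 1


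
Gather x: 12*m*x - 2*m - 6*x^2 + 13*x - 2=-2*m - 6*x^2 + x*(12*m + 13) - 2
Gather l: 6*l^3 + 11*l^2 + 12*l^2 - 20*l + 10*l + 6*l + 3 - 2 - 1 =6*l^3 + 23*l^2 - 4*l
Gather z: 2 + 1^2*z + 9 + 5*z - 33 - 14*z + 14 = -8*z - 8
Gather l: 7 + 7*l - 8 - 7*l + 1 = 0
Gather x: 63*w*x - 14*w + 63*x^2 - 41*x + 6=-14*w + 63*x^2 + x*(63*w - 41) + 6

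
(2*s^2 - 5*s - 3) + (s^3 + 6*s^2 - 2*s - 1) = s^3 + 8*s^2 - 7*s - 4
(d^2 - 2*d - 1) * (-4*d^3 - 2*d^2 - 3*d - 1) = -4*d^5 + 6*d^4 + 5*d^3 + 7*d^2 + 5*d + 1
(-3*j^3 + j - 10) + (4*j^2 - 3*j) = -3*j^3 + 4*j^2 - 2*j - 10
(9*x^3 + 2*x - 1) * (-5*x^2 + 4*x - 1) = -45*x^5 + 36*x^4 - 19*x^3 + 13*x^2 - 6*x + 1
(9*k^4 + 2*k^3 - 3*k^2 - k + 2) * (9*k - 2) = 81*k^5 - 31*k^3 - 3*k^2 + 20*k - 4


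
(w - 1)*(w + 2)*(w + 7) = w^3 + 8*w^2 + 5*w - 14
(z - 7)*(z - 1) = z^2 - 8*z + 7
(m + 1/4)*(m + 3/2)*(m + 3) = m^3 + 19*m^2/4 + 45*m/8 + 9/8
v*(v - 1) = v^2 - v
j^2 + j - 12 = (j - 3)*(j + 4)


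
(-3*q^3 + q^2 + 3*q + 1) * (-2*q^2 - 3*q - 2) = 6*q^5 + 7*q^4 - 3*q^3 - 13*q^2 - 9*q - 2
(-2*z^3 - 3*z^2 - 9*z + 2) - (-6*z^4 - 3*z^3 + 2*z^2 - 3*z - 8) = 6*z^4 + z^3 - 5*z^2 - 6*z + 10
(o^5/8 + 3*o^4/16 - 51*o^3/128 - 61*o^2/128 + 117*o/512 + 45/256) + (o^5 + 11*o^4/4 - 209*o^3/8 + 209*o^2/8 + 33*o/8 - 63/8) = 9*o^5/8 + 47*o^4/16 - 3395*o^3/128 + 3283*o^2/128 + 2229*o/512 - 1971/256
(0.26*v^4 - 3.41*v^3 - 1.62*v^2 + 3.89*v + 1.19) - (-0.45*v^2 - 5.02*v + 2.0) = 0.26*v^4 - 3.41*v^3 - 1.17*v^2 + 8.91*v - 0.81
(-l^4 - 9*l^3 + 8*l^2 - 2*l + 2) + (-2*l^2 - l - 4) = -l^4 - 9*l^3 + 6*l^2 - 3*l - 2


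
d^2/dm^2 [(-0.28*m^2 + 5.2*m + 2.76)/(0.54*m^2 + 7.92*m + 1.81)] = (5.427648*m^3 + 6.47092799999999*m^2 + 40.328928*m + 189.933784)/(0.157464*m^6 + 6.928416*m^5 + 103.200156*m^4 + 543.239136*m^3 + 345.911634*m^2 + 77.840136*m + 5.929741)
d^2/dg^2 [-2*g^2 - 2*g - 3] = -4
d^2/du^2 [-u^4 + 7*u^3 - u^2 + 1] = -12*u^2 + 42*u - 2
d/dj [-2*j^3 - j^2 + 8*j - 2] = -6*j^2 - 2*j + 8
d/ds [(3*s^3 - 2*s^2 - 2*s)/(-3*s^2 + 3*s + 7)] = (-9*s^4 + 18*s^3 + 51*s^2 - 28*s - 14)/(9*s^4 - 18*s^3 - 33*s^2 + 42*s + 49)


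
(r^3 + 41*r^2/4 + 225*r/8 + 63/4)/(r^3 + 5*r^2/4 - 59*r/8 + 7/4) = (4*r^2 + 27*r + 18)/(4*r^2 - 9*r + 2)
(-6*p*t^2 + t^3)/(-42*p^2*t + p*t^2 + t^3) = t/(7*p + t)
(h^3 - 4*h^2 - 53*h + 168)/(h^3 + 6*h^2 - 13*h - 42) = (h - 8)/(h + 2)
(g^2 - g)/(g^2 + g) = (g - 1)/(g + 1)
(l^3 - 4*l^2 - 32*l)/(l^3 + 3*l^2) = (l^2 - 4*l - 32)/(l*(l + 3))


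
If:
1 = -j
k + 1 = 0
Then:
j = -1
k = -1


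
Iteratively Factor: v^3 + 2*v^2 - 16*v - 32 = (v + 2)*(v^2 - 16) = (v - 4)*(v + 2)*(v + 4)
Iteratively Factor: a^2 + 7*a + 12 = (a + 3)*(a + 4)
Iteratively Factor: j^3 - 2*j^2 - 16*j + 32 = (j + 4)*(j^2 - 6*j + 8) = (j - 4)*(j + 4)*(j - 2)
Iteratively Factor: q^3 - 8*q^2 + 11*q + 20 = (q - 4)*(q^2 - 4*q - 5) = (q - 4)*(q + 1)*(q - 5)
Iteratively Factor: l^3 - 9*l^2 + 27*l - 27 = (l - 3)*(l^2 - 6*l + 9) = (l - 3)^2*(l - 3)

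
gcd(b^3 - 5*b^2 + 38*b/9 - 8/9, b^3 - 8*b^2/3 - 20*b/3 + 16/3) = b^2 - 14*b/3 + 8/3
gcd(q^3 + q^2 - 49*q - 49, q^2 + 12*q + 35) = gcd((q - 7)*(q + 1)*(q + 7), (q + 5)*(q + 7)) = q + 7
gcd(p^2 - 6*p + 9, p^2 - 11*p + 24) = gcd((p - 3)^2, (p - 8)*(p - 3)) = p - 3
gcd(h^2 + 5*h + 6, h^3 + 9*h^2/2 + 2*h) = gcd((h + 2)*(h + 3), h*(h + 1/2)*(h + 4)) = 1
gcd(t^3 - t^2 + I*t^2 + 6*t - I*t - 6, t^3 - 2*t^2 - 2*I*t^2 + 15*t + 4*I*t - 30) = t + 3*I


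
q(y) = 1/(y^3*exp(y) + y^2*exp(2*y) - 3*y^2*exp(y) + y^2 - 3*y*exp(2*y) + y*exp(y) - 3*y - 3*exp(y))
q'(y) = (-y^3*exp(y) - 2*y^2*exp(2*y) + 4*y*exp(2*y) + 5*y*exp(y) - 2*y + 3*exp(2*y) + 2*exp(y) + 3)/(y^3*exp(y) + y^2*exp(2*y) - 3*y^2*exp(y) + y^2 - 3*y*exp(2*y) + y*exp(y) - 3*y - 3*exp(y))^2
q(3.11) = 0.01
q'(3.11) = -0.06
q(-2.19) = 0.12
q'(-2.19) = 0.11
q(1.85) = -0.01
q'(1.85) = 0.01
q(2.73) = -0.00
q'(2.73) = -0.01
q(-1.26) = 0.37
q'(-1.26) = 0.62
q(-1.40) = 0.30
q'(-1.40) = 0.44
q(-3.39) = 0.05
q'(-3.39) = 0.03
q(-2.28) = 0.11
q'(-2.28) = 0.10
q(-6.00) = 0.02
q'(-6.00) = 0.01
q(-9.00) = 0.01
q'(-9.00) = 0.00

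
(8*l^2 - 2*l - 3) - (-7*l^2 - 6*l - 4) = 15*l^2 + 4*l + 1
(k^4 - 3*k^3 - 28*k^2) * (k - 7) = k^5 - 10*k^4 - 7*k^3 + 196*k^2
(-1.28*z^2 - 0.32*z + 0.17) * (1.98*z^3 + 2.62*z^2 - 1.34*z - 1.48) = -2.5344*z^5 - 3.9872*z^4 + 1.2134*z^3 + 2.7686*z^2 + 0.2458*z - 0.2516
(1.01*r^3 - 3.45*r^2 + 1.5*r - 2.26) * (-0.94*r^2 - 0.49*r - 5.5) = -0.9494*r^5 + 2.7481*r^4 - 5.2745*r^3 + 20.3644*r^2 - 7.1426*r + 12.43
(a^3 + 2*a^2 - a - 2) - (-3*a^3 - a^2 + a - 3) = 4*a^3 + 3*a^2 - 2*a + 1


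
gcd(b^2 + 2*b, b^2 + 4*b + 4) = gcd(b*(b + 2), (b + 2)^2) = b + 2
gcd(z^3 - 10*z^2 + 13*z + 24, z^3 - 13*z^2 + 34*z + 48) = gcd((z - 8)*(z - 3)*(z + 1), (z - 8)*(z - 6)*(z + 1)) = z^2 - 7*z - 8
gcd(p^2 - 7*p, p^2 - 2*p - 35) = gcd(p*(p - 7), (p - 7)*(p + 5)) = p - 7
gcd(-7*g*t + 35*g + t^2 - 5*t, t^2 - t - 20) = t - 5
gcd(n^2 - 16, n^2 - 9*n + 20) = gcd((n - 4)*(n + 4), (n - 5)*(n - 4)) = n - 4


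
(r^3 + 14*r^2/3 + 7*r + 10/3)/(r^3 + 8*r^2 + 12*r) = (3*r^2 + 8*r + 5)/(3*r*(r + 6))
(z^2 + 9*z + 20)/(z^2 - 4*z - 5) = (z^2 + 9*z + 20)/(z^2 - 4*z - 5)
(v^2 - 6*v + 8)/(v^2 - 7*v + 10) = (v - 4)/(v - 5)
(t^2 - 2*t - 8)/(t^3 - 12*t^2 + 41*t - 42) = (t^2 - 2*t - 8)/(t^3 - 12*t^2 + 41*t - 42)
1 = 1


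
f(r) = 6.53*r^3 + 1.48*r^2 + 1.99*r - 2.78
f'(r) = 19.59*r^2 + 2.96*r + 1.99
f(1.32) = 17.44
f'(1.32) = 40.03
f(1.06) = 8.77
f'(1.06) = 27.14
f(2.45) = 107.01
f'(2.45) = 126.83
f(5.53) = 1157.79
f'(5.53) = 617.44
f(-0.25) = -3.29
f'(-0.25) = 2.47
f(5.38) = 1067.62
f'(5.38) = 584.94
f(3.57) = 320.30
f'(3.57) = 262.23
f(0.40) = -1.33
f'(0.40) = 6.31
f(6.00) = 1472.92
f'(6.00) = 724.99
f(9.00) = 4895.38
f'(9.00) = 1615.42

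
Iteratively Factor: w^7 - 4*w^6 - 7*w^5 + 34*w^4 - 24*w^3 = (w + 3)*(w^6 - 7*w^5 + 14*w^4 - 8*w^3) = w*(w + 3)*(w^5 - 7*w^4 + 14*w^3 - 8*w^2) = w*(w - 4)*(w + 3)*(w^4 - 3*w^3 + 2*w^2) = w*(w - 4)*(w - 2)*(w + 3)*(w^3 - w^2) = w^2*(w - 4)*(w - 2)*(w + 3)*(w^2 - w) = w^2*(w - 4)*(w - 2)*(w - 1)*(w + 3)*(w)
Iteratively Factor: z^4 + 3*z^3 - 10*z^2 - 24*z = (z + 2)*(z^3 + z^2 - 12*z) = z*(z + 2)*(z^2 + z - 12) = z*(z + 2)*(z + 4)*(z - 3)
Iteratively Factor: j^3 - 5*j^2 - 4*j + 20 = (j + 2)*(j^2 - 7*j + 10) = (j - 2)*(j + 2)*(j - 5)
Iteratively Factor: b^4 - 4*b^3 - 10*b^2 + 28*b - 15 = (b + 3)*(b^3 - 7*b^2 + 11*b - 5) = (b - 1)*(b + 3)*(b^2 - 6*b + 5) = (b - 1)^2*(b + 3)*(b - 5)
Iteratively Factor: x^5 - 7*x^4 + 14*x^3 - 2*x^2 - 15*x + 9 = (x - 1)*(x^4 - 6*x^3 + 8*x^2 + 6*x - 9) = (x - 3)*(x - 1)*(x^3 - 3*x^2 - x + 3) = (x - 3)*(x - 1)*(x + 1)*(x^2 - 4*x + 3) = (x - 3)*(x - 1)^2*(x + 1)*(x - 3)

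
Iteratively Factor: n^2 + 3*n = (n + 3)*(n)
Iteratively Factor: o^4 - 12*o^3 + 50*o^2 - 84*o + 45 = (o - 3)*(o^3 - 9*o^2 + 23*o - 15) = (o - 3)*(o - 1)*(o^2 - 8*o + 15) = (o - 3)^2*(o - 1)*(o - 5)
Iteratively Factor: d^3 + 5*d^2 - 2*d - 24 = (d + 4)*(d^2 + d - 6) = (d - 2)*(d + 4)*(d + 3)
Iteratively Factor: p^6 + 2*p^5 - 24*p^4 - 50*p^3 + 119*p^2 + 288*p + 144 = (p - 4)*(p^5 + 6*p^4 - 50*p^2 - 81*p - 36) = (p - 4)*(p + 1)*(p^4 + 5*p^3 - 5*p^2 - 45*p - 36) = (p - 4)*(p + 1)^2*(p^3 + 4*p^2 - 9*p - 36) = (p - 4)*(p + 1)^2*(p + 3)*(p^2 + p - 12) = (p - 4)*(p - 3)*(p + 1)^2*(p + 3)*(p + 4)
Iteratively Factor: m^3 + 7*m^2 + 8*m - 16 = (m + 4)*(m^2 + 3*m - 4) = (m + 4)^2*(m - 1)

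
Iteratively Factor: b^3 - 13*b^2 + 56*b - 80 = (b - 5)*(b^2 - 8*b + 16) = (b - 5)*(b - 4)*(b - 4)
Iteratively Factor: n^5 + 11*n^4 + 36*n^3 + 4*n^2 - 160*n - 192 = (n + 2)*(n^4 + 9*n^3 + 18*n^2 - 32*n - 96) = (n + 2)*(n + 4)*(n^3 + 5*n^2 - 2*n - 24) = (n - 2)*(n + 2)*(n + 4)*(n^2 + 7*n + 12) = (n - 2)*(n + 2)*(n + 4)^2*(n + 3)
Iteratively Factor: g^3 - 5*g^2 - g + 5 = (g + 1)*(g^2 - 6*g + 5) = (g - 5)*(g + 1)*(g - 1)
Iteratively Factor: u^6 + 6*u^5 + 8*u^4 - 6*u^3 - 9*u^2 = (u + 3)*(u^5 + 3*u^4 - u^3 - 3*u^2) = u*(u + 3)*(u^4 + 3*u^3 - u^2 - 3*u) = u*(u + 3)^2*(u^3 - u) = u^2*(u + 3)^2*(u^2 - 1) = u^2*(u + 1)*(u + 3)^2*(u - 1)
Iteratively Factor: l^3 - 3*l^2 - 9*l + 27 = (l + 3)*(l^2 - 6*l + 9) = (l - 3)*(l + 3)*(l - 3)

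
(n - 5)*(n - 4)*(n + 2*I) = n^3 - 9*n^2 + 2*I*n^2 + 20*n - 18*I*n + 40*I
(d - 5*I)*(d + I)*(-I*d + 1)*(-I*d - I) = -d^4 - d^3 + 3*I*d^3 - 9*d^2 + 3*I*d^2 - 9*d - 5*I*d - 5*I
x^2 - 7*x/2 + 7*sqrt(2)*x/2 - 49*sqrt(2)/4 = (x - 7/2)*(x + 7*sqrt(2)/2)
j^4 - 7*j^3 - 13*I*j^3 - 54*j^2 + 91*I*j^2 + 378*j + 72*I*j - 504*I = (j - 7)*(j - 6*I)*(j - 4*I)*(j - 3*I)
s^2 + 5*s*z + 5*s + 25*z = (s + 5)*(s + 5*z)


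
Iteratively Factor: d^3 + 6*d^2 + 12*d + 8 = (d + 2)*(d^2 + 4*d + 4) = (d + 2)^2*(d + 2)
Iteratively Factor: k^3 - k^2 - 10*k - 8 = (k + 1)*(k^2 - 2*k - 8) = (k - 4)*(k + 1)*(k + 2)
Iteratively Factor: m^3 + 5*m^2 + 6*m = (m)*(m^2 + 5*m + 6) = m*(m + 3)*(m + 2)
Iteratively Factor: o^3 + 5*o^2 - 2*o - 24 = (o + 3)*(o^2 + 2*o - 8) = (o + 3)*(o + 4)*(o - 2)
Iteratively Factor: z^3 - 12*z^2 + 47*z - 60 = (z - 5)*(z^2 - 7*z + 12) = (z - 5)*(z - 3)*(z - 4)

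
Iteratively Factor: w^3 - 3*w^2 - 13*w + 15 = (w - 1)*(w^2 - 2*w - 15) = (w - 5)*(w - 1)*(w + 3)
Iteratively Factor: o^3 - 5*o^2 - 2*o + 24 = (o - 4)*(o^2 - o - 6) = (o - 4)*(o - 3)*(o + 2)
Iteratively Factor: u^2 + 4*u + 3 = (u + 3)*(u + 1)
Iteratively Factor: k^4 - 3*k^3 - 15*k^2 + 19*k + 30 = (k - 5)*(k^3 + 2*k^2 - 5*k - 6) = (k - 5)*(k - 2)*(k^2 + 4*k + 3) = (k - 5)*(k - 2)*(k + 1)*(k + 3)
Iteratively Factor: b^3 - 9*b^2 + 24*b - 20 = (b - 2)*(b^2 - 7*b + 10) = (b - 2)^2*(b - 5)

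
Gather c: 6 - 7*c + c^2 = c^2 - 7*c + 6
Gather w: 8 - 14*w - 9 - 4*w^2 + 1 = -4*w^2 - 14*w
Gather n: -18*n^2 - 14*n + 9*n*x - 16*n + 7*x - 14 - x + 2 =-18*n^2 + n*(9*x - 30) + 6*x - 12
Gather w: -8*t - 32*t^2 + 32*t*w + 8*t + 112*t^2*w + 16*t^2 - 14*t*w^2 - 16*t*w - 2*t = -16*t^2 - 14*t*w^2 - 2*t + w*(112*t^2 + 16*t)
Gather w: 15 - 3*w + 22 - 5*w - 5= 32 - 8*w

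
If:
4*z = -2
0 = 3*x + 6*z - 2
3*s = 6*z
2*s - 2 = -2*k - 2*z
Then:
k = 5/2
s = -1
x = 5/3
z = -1/2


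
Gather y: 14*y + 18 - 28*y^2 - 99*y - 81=-28*y^2 - 85*y - 63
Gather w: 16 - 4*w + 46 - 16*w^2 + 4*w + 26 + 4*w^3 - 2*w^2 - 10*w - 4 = 4*w^3 - 18*w^2 - 10*w + 84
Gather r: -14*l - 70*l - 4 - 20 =-84*l - 24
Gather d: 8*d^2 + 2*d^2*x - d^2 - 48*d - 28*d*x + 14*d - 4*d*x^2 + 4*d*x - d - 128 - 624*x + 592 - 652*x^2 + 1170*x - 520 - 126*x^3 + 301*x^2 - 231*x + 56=d^2*(2*x + 7) + d*(-4*x^2 - 24*x - 35) - 126*x^3 - 351*x^2 + 315*x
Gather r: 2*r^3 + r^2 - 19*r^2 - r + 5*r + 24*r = 2*r^3 - 18*r^2 + 28*r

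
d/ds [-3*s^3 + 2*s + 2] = 2 - 9*s^2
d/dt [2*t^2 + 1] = 4*t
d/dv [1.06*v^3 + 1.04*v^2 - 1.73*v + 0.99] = 3.18*v^2 + 2.08*v - 1.73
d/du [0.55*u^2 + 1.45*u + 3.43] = 1.1*u + 1.45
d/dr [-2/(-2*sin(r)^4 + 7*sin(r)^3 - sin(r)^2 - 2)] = 2*(-8*sin(r)^2 + 21*sin(r) - 2)*sin(r)*cos(r)/(2*sin(r)^4 - 7*sin(r)^3 + sin(r)^2 + 2)^2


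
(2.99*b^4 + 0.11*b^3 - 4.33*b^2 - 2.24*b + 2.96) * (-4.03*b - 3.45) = -12.0497*b^5 - 10.7588*b^4 + 17.0704*b^3 + 23.9657*b^2 - 4.2008*b - 10.212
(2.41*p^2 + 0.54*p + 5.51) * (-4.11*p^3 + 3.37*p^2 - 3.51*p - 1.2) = -9.9051*p^5 + 5.9023*p^4 - 29.2854*p^3 + 13.7813*p^2 - 19.9881*p - 6.612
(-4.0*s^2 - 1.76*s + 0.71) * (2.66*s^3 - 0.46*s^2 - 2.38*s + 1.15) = -10.64*s^5 - 2.8416*s^4 + 12.2182*s^3 - 0.7378*s^2 - 3.7138*s + 0.8165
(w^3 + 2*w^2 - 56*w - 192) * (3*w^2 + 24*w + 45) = 3*w^5 + 30*w^4 - 75*w^3 - 1830*w^2 - 7128*w - 8640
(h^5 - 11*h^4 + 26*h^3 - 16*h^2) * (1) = h^5 - 11*h^4 + 26*h^3 - 16*h^2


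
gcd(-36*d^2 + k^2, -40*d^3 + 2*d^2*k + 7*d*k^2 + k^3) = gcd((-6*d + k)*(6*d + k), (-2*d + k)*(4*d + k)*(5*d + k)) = 1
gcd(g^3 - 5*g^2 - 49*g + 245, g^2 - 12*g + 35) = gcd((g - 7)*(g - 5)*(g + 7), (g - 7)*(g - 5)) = g^2 - 12*g + 35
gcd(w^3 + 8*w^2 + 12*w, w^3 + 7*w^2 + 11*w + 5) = 1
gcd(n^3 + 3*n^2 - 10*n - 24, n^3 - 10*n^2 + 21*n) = n - 3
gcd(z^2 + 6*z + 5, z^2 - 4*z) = 1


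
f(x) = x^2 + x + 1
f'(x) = 2*x + 1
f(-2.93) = 6.65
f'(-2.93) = -4.86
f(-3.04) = 7.20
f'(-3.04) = -5.08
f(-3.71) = 11.05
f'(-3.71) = -6.42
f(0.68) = 2.14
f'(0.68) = 2.36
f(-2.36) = 4.21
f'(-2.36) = -3.72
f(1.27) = 3.88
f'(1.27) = 3.54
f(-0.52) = 0.75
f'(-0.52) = -0.04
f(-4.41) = 16.04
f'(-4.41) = -7.82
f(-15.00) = 211.00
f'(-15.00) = -29.00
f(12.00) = 157.00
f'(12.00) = 25.00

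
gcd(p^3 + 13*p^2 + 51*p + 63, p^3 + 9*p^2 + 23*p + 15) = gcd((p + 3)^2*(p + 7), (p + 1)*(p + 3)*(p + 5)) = p + 3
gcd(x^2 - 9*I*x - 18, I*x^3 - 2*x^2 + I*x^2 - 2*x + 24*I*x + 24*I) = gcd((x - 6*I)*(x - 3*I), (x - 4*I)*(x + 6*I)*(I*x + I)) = 1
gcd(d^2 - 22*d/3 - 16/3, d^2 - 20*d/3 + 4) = 1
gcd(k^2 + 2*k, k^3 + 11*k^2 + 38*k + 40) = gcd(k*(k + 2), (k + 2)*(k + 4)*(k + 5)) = k + 2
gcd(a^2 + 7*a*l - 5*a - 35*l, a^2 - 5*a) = a - 5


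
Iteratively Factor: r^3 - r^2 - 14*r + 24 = (r + 4)*(r^2 - 5*r + 6) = (r - 3)*(r + 4)*(r - 2)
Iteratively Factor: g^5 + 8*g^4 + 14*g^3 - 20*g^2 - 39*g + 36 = (g + 3)*(g^4 + 5*g^3 - g^2 - 17*g + 12) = (g - 1)*(g + 3)*(g^3 + 6*g^2 + 5*g - 12) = (g - 1)^2*(g + 3)*(g^2 + 7*g + 12) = (g - 1)^2*(g + 3)^2*(g + 4)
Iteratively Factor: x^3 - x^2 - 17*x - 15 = (x + 3)*(x^2 - 4*x - 5) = (x - 5)*(x + 3)*(x + 1)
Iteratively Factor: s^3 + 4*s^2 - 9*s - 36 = (s + 3)*(s^2 + s - 12) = (s + 3)*(s + 4)*(s - 3)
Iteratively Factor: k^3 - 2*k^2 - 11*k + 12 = (k - 4)*(k^2 + 2*k - 3) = (k - 4)*(k + 3)*(k - 1)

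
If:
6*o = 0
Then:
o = 0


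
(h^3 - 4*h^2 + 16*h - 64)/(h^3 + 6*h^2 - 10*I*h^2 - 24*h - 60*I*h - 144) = (h^2 + 4*h*(-1 + I) - 16*I)/(h^2 + 6*h*(1 - I) - 36*I)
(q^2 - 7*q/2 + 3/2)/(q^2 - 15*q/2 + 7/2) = (q - 3)/(q - 7)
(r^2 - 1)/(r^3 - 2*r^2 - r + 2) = 1/(r - 2)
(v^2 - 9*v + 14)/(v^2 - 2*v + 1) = (v^2 - 9*v + 14)/(v^2 - 2*v + 1)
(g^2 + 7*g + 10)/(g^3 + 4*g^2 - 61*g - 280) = (g + 2)/(g^2 - g - 56)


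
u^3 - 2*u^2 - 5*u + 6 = (u - 3)*(u - 1)*(u + 2)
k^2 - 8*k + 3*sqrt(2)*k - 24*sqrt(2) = (k - 8)*(k + 3*sqrt(2))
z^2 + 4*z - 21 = (z - 3)*(z + 7)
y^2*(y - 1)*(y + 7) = y^4 + 6*y^3 - 7*y^2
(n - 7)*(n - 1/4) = n^2 - 29*n/4 + 7/4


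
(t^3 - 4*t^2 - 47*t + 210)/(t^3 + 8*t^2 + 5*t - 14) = (t^2 - 11*t + 30)/(t^2 + t - 2)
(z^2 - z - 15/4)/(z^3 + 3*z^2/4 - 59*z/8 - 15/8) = 2*(2*z + 3)/(4*z^2 + 13*z + 3)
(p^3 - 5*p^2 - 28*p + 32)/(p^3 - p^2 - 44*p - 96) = (p - 1)/(p + 3)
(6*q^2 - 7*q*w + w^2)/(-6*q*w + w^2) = (-q + w)/w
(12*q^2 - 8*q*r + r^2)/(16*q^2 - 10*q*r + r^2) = (6*q - r)/(8*q - r)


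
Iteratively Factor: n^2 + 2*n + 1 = (n + 1)*(n + 1)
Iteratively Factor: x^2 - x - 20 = (x + 4)*(x - 5)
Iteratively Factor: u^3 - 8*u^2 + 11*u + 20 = (u - 5)*(u^2 - 3*u - 4) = (u - 5)*(u - 4)*(u + 1)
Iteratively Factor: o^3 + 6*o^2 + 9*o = (o + 3)*(o^2 + 3*o) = (o + 3)^2*(o)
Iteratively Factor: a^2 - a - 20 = (a + 4)*(a - 5)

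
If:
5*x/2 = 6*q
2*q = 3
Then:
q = 3/2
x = 18/5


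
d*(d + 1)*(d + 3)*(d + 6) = d^4 + 10*d^3 + 27*d^2 + 18*d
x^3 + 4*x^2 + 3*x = x*(x + 1)*(x + 3)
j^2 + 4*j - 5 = (j - 1)*(j + 5)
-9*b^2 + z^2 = (-3*b + z)*(3*b + z)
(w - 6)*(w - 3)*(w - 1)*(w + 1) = w^4 - 9*w^3 + 17*w^2 + 9*w - 18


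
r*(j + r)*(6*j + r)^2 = 36*j^3*r + 48*j^2*r^2 + 13*j*r^3 + r^4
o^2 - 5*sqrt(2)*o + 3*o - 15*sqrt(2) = (o + 3)*(o - 5*sqrt(2))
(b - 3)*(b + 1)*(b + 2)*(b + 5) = b^4 + 5*b^3 - 7*b^2 - 41*b - 30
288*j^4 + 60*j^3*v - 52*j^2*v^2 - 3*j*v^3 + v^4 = (-8*j + v)*(-3*j + v)*(2*j + v)*(6*j + v)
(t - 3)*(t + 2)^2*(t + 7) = t^4 + 8*t^3 - t^2 - 68*t - 84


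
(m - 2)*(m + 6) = m^2 + 4*m - 12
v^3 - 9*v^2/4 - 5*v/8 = v*(v - 5/2)*(v + 1/4)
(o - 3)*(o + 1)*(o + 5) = o^3 + 3*o^2 - 13*o - 15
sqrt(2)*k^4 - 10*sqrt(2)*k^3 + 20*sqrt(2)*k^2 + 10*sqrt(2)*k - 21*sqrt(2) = (k - 7)*(k - 3)*(k - 1)*(sqrt(2)*k + sqrt(2))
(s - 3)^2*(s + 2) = s^3 - 4*s^2 - 3*s + 18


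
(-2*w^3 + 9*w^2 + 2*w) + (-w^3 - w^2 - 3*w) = -3*w^3 + 8*w^2 - w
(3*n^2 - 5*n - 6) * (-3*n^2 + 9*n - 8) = -9*n^4 + 42*n^3 - 51*n^2 - 14*n + 48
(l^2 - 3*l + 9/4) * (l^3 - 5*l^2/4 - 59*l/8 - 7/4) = l^5 - 17*l^4/4 - 11*l^3/8 + 281*l^2/16 - 363*l/32 - 63/16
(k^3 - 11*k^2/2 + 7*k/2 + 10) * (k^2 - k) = k^5 - 13*k^4/2 + 9*k^3 + 13*k^2/2 - 10*k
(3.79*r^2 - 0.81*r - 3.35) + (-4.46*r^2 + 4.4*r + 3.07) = -0.67*r^2 + 3.59*r - 0.28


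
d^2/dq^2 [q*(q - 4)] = 2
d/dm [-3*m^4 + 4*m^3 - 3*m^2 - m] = -12*m^3 + 12*m^2 - 6*m - 1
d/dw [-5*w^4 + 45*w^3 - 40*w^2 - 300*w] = -20*w^3 + 135*w^2 - 80*w - 300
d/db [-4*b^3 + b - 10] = 1 - 12*b^2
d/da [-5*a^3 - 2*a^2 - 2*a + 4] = -15*a^2 - 4*a - 2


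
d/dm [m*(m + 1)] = 2*m + 1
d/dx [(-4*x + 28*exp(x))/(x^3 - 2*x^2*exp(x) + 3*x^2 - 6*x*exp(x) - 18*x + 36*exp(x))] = 4*(-(x - 7*exp(x))*(2*x^2*exp(x) - 3*x^2 + 10*x*exp(x) - 6*x - 30*exp(x) + 18) + (7*exp(x) - 1)*(x^3 - 2*x^2*exp(x) + 3*x^2 - 6*x*exp(x) - 18*x + 36*exp(x)))/(x^3 - 2*x^2*exp(x) + 3*x^2 - 6*x*exp(x) - 18*x + 36*exp(x))^2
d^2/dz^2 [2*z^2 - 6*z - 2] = 4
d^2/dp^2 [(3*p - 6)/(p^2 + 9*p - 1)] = 6*((p - 2)*(2*p + 9)^2 - (3*p + 7)*(p^2 + 9*p - 1))/(p^2 + 9*p - 1)^3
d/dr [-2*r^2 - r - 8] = -4*r - 1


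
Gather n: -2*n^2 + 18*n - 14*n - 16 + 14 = -2*n^2 + 4*n - 2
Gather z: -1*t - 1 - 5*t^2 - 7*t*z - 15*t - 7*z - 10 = -5*t^2 - 16*t + z*(-7*t - 7) - 11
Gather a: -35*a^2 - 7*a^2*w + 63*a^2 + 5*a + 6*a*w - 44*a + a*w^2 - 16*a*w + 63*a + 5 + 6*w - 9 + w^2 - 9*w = a^2*(28 - 7*w) + a*(w^2 - 10*w + 24) + w^2 - 3*w - 4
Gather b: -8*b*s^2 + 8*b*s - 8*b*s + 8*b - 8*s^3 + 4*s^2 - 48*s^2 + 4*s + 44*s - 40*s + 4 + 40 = b*(8 - 8*s^2) - 8*s^3 - 44*s^2 + 8*s + 44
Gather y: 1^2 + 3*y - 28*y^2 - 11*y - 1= -28*y^2 - 8*y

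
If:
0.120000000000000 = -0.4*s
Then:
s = -0.30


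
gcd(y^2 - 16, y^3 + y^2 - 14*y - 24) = y - 4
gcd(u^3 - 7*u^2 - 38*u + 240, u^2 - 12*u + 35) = u - 5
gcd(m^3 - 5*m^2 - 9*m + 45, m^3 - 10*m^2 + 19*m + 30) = m - 5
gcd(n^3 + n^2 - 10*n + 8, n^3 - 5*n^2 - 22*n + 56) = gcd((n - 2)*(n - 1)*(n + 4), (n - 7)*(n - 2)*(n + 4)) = n^2 + 2*n - 8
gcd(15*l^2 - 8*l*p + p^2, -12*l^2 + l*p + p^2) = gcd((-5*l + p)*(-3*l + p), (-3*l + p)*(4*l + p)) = -3*l + p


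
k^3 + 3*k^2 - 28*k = k*(k - 4)*(k + 7)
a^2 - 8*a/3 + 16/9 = (a - 4/3)^2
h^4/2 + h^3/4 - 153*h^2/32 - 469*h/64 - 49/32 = (h/2 + 1)*(h - 7/2)*(h + 1/4)*(h + 7/4)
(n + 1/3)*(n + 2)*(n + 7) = n^3 + 28*n^2/3 + 17*n + 14/3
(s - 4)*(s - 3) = s^2 - 7*s + 12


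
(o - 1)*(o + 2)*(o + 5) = o^3 + 6*o^2 + 3*o - 10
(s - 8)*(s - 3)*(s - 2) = s^3 - 13*s^2 + 46*s - 48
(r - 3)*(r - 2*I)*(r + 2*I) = r^3 - 3*r^2 + 4*r - 12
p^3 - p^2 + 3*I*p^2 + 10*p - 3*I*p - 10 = (p - 1)*(p - 2*I)*(p + 5*I)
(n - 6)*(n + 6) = n^2 - 36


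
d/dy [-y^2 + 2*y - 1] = 2 - 2*y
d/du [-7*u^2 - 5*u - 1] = -14*u - 5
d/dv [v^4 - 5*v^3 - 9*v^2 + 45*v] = 4*v^3 - 15*v^2 - 18*v + 45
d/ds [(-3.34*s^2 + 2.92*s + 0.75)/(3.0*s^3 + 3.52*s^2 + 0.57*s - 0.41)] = (10.02*s^4 - 17.52*s^3 - 18.9322*s^2 - 2.5412*s - 1.6247)/(9.0*s^6 + 21.12*s^5 + 15.8104*s^4 + 1.5528*s^3 - 2.5615*s^2 - 0.4674*s + 0.1681)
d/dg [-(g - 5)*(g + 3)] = 2 - 2*g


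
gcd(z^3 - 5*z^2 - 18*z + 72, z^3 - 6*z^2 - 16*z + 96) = z^2 - 2*z - 24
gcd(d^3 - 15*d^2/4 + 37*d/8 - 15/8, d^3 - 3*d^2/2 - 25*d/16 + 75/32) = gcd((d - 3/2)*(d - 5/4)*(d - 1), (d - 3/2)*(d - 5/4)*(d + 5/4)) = d^2 - 11*d/4 + 15/8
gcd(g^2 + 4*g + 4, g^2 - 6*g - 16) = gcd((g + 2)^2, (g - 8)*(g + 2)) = g + 2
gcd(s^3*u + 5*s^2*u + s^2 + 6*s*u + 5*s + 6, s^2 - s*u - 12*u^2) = 1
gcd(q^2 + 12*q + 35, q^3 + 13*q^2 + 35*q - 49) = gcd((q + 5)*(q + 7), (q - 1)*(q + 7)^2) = q + 7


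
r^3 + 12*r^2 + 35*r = r*(r + 5)*(r + 7)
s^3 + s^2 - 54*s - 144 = (s - 8)*(s + 3)*(s + 6)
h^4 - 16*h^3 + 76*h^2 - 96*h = h*(h - 8)*(h - 6)*(h - 2)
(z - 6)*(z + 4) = z^2 - 2*z - 24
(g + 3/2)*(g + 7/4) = g^2 + 13*g/4 + 21/8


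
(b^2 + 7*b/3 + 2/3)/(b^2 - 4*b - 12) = (b + 1/3)/(b - 6)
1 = 1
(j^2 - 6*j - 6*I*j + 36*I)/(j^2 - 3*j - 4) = (-j^2 + 6*j + 6*I*j - 36*I)/(-j^2 + 3*j + 4)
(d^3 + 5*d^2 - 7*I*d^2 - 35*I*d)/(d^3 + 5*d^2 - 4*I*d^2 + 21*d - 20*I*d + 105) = d/(d + 3*I)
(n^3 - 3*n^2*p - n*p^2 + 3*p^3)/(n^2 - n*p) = n - 2*p - 3*p^2/n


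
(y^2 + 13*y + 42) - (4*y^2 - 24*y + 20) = -3*y^2 + 37*y + 22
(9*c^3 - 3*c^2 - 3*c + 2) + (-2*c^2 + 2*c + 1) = 9*c^3 - 5*c^2 - c + 3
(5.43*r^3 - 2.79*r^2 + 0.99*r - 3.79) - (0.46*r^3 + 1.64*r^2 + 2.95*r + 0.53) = 4.97*r^3 - 4.43*r^2 - 1.96*r - 4.32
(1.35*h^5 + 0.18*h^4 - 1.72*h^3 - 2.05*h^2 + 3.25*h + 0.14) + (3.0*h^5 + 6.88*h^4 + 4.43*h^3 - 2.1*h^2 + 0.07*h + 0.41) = 4.35*h^5 + 7.06*h^4 + 2.71*h^3 - 4.15*h^2 + 3.32*h + 0.55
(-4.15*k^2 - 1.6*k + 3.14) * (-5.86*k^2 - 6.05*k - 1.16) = 24.319*k^4 + 34.4835*k^3 - 3.9064*k^2 - 17.141*k - 3.6424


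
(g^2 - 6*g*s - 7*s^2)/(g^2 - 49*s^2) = (g + s)/(g + 7*s)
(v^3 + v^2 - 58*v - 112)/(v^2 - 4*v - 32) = (v^2 + 9*v + 14)/(v + 4)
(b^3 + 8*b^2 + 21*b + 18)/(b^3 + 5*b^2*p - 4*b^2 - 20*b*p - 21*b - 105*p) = (b^2 + 5*b + 6)/(b^2 + 5*b*p - 7*b - 35*p)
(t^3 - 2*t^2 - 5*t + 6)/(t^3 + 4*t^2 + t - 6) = (t - 3)/(t + 3)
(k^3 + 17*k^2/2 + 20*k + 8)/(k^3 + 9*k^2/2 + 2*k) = (k + 4)/k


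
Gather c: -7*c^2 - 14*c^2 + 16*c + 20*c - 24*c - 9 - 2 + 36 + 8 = -21*c^2 + 12*c + 33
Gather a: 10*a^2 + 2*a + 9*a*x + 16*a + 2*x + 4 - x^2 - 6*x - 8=10*a^2 + a*(9*x + 18) - x^2 - 4*x - 4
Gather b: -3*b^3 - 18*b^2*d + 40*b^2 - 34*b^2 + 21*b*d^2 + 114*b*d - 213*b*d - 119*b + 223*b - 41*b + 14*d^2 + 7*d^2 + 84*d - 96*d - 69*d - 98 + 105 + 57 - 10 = -3*b^3 + b^2*(6 - 18*d) + b*(21*d^2 - 99*d + 63) + 21*d^2 - 81*d + 54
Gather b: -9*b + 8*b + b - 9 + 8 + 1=0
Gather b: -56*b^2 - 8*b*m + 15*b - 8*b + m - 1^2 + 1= -56*b^2 + b*(7 - 8*m) + m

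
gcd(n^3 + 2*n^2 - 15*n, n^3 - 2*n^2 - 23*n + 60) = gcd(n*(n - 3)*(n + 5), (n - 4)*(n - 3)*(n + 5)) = n^2 + 2*n - 15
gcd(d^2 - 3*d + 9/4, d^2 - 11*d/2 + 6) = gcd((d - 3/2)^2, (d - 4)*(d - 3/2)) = d - 3/2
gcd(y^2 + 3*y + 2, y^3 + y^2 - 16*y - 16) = y + 1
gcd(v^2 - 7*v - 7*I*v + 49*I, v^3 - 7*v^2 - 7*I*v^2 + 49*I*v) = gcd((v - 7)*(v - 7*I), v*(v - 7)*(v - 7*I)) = v^2 + v*(-7 - 7*I) + 49*I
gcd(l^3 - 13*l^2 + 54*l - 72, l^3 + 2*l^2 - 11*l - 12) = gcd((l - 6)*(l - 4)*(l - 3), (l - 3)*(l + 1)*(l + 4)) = l - 3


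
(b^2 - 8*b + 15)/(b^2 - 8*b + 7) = (b^2 - 8*b + 15)/(b^2 - 8*b + 7)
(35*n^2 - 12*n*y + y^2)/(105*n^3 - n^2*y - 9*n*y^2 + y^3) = 1/(3*n + y)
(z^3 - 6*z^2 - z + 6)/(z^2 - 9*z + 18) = (z^2 - 1)/(z - 3)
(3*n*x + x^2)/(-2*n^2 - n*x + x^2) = x*(3*n + x)/(-2*n^2 - n*x + x^2)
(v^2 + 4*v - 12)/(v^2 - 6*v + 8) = (v + 6)/(v - 4)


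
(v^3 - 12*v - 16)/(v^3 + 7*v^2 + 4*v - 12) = (v^2 - 2*v - 8)/(v^2 + 5*v - 6)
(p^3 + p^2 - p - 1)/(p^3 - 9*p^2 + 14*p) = (p^3 + p^2 - p - 1)/(p*(p^2 - 9*p + 14))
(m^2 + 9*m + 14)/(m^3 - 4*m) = (m + 7)/(m*(m - 2))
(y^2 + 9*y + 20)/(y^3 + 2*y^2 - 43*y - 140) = 1/(y - 7)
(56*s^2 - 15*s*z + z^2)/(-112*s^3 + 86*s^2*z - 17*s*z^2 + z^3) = 1/(-2*s + z)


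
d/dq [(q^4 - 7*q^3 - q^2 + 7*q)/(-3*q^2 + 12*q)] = (-2*q^3 + 19*q^2 - 56*q + 3)/(3*(q^2 - 8*q + 16))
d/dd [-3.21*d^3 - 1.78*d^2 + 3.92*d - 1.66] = -9.63*d^2 - 3.56*d + 3.92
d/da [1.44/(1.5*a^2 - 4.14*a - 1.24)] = (5.9616 - 4.32*a)/(-1.5*a^2 + 4.14*a + 1.24)^2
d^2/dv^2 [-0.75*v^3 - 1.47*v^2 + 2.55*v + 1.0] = -4.5*v - 2.94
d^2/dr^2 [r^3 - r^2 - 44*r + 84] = 6*r - 2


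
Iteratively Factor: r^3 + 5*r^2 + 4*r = (r)*(r^2 + 5*r + 4) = r*(r + 1)*(r + 4)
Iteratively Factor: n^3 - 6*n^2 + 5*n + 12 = (n - 4)*(n^2 - 2*n - 3) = (n - 4)*(n + 1)*(n - 3)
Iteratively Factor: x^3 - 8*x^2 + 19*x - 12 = (x - 3)*(x^2 - 5*x + 4) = (x - 4)*(x - 3)*(x - 1)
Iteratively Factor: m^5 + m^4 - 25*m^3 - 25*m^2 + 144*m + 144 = (m + 1)*(m^4 - 25*m^2 + 144) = (m - 3)*(m + 1)*(m^3 + 3*m^2 - 16*m - 48) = (m - 3)*(m + 1)*(m + 3)*(m^2 - 16) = (m - 4)*(m - 3)*(m + 1)*(m + 3)*(m + 4)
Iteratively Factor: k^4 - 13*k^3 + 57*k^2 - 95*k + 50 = (k - 5)*(k^3 - 8*k^2 + 17*k - 10) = (k - 5)*(k - 1)*(k^2 - 7*k + 10) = (k - 5)*(k - 2)*(k - 1)*(k - 5)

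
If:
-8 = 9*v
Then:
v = -8/9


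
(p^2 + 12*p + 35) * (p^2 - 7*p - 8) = p^4 + 5*p^3 - 57*p^2 - 341*p - 280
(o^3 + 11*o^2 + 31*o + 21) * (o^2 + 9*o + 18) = o^5 + 20*o^4 + 148*o^3 + 498*o^2 + 747*o + 378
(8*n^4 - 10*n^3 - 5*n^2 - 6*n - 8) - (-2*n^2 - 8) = 8*n^4 - 10*n^3 - 3*n^2 - 6*n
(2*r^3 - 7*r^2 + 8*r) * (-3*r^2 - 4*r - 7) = -6*r^5 + 13*r^4 - 10*r^3 + 17*r^2 - 56*r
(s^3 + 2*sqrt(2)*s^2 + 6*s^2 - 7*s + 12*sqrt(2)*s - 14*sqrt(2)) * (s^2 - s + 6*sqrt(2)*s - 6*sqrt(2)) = s^5 + 5*s^4 + 8*sqrt(2)*s^4 + 11*s^3 + 40*sqrt(2)*s^3 - 104*sqrt(2)*s^2 + 127*s^2 - 312*s + 56*sqrt(2)*s + 168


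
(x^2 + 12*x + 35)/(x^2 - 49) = (x + 5)/(x - 7)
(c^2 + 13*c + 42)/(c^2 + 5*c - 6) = (c + 7)/(c - 1)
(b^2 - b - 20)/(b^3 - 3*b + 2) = (b^2 - b - 20)/(b^3 - 3*b + 2)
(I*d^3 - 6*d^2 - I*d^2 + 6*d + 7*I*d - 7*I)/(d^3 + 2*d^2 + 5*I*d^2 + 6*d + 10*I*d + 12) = (I*d^2 + d*(-7 - I) + 7)/(d^2 + d*(2 + 6*I) + 12*I)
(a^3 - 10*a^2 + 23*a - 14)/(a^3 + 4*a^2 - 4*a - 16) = (a^2 - 8*a + 7)/(a^2 + 6*a + 8)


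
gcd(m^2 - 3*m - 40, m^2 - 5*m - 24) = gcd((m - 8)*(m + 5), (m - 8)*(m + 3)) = m - 8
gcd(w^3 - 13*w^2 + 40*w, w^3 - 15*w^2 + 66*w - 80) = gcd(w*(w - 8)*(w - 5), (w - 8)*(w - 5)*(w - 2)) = w^2 - 13*w + 40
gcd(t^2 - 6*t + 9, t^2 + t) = 1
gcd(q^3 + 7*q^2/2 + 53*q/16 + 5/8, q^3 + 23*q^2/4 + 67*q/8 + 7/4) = q^2 + 9*q/4 + 1/2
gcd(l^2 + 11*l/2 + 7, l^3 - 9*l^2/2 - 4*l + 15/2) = 1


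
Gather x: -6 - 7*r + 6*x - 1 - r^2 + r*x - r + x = -r^2 - 8*r + x*(r + 7) - 7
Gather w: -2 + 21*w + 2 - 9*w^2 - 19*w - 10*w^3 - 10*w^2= -10*w^3 - 19*w^2 + 2*w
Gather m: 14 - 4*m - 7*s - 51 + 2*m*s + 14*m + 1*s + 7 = m*(2*s + 10) - 6*s - 30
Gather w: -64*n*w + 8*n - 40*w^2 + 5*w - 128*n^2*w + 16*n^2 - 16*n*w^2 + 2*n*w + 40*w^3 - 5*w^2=16*n^2 + 8*n + 40*w^3 + w^2*(-16*n - 45) + w*(-128*n^2 - 62*n + 5)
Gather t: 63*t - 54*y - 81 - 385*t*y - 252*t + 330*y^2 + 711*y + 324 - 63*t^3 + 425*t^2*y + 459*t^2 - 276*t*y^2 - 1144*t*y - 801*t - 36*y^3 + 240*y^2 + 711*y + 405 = -63*t^3 + t^2*(425*y + 459) + t*(-276*y^2 - 1529*y - 990) - 36*y^3 + 570*y^2 + 1368*y + 648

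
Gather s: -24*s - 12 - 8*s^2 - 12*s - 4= -8*s^2 - 36*s - 16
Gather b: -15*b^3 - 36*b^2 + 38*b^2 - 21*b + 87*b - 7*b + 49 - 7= -15*b^3 + 2*b^2 + 59*b + 42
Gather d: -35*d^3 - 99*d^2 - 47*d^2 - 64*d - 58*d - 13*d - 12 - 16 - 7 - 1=-35*d^3 - 146*d^2 - 135*d - 36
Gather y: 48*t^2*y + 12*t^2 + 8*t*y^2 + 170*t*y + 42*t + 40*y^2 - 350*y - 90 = 12*t^2 + 42*t + y^2*(8*t + 40) + y*(48*t^2 + 170*t - 350) - 90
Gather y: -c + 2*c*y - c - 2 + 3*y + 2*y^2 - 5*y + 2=-2*c + 2*y^2 + y*(2*c - 2)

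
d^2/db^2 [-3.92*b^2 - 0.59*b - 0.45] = -7.84000000000000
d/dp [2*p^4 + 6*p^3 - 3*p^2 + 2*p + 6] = 8*p^3 + 18*p^2 - 6*p + 2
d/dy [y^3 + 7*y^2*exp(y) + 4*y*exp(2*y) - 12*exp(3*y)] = 7*y^2*exp(y) + 3*y^2 + 8*y*exp(2*y) + 14*y*exp(y) - 36*exp(3*y) + 4*exp(2*y)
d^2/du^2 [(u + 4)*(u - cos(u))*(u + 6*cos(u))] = -5*u^2*cos(u) - 20*sqrt(2)*u*sin(u + pi/4) + 12*u*cos(2*u) + 6*u - 40*sin(u) + 12*sin(2*u) + 10*cos(u) + 48*cos(2*u) + 8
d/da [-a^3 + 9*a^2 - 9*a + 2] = -3*a^2 + 18*a - 9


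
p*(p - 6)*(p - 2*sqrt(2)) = p^3 - 6*p^2 - 2*sqrt(2)*p^2 + 12*sqrt(2)*p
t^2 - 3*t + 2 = (t - 2)*(t - 1)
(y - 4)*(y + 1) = y^2 - 3*y - 4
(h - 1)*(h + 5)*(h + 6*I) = h^3 + 4*h^2 + 6*I*h^2 - 5*h + 24*I*h - 30*I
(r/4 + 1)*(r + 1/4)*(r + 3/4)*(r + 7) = r^4/4 + 3*r^3 + 627*r^2/64 + 481*r/64 + 21/16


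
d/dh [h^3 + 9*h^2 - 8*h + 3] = 3*h^2 + 18*h - 8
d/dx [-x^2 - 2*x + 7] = -2*x - 2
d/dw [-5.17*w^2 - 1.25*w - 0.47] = -10.34*w - 1.25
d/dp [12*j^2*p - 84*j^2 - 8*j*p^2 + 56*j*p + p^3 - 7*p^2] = 12*j^2 - 16*j*p + 56*j + 3*p^2 - 14*p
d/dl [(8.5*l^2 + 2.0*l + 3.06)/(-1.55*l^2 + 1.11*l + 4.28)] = (12.535*l^2 + 82.246*l + 5.1634)/(2.4025*l^4 - 3.441*l^3 - 12.0359*l^2 + 9.5016*l + 18.3184)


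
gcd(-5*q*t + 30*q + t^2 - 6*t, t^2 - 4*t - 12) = t - 6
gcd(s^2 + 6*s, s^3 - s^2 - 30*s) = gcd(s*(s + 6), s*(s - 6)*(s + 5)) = s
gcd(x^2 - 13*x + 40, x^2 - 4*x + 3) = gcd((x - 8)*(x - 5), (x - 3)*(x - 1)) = 1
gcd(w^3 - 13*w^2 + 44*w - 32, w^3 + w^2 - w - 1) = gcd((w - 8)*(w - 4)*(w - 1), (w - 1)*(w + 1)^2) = w - 1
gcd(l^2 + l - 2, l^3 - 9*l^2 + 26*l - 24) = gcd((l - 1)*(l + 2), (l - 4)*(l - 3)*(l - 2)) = 1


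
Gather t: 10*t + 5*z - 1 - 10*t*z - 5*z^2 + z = t*(10 - 10*z) - 5*z^2 + 6*z - 1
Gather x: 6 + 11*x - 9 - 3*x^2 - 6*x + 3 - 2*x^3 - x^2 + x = -2*x^3 - 4*x^2 + 6*x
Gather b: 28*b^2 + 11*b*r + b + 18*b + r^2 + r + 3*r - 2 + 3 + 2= 28*b^2 + b*(11*r + 19) + r^2 + 4*r + 3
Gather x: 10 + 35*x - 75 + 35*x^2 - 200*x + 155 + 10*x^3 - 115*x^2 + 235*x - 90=10*x^3 - 80*x^2 + 70*x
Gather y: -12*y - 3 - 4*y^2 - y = -4*y^2 - 13*y - 3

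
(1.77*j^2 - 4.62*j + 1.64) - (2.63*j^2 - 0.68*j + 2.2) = -0.86*j^2 - 3.94*j - 0.56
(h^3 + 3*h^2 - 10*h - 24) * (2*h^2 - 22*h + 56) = 2*h^5 - 16*h^4 - 30*h^3 + 340*h^2 - 32*h - 1344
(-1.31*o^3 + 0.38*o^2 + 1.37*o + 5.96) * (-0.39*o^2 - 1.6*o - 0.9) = 0.5109*o^5 + 1.9478*o^4 + 0.0366999999999998*o^3 - 4.8584*o^2 - 10.769*o - 5.364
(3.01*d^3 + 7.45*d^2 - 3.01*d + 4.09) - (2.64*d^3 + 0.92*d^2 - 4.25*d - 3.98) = 0.37*d^3 + 6.53*d^2 + 1.24*d + 8.07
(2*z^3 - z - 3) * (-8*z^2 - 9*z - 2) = -16*z^5 - 18*z^4 + 4*z^3 + 33*z^2 + 29*z + 6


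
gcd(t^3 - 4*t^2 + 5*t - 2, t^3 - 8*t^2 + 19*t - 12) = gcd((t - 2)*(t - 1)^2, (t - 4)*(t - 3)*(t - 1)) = t - 1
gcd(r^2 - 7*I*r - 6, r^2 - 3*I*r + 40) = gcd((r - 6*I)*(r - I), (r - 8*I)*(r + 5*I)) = 1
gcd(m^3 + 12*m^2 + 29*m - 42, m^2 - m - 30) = 1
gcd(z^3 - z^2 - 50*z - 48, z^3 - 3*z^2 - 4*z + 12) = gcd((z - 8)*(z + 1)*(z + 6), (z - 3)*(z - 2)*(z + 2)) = 1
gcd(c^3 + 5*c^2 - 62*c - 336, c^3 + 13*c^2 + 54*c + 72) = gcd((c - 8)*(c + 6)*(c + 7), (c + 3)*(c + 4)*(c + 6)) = c + 6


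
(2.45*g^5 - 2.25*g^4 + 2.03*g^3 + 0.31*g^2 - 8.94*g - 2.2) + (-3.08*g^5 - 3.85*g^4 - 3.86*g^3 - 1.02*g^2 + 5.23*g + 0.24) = -0.63*g^5 - 6.1*g^4 - 1.83*g^3 - 0.71*g^2 - 3.71*g - 1.96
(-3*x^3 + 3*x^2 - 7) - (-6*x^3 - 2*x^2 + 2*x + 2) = 3*x^3 + 5*x^2 - 2*x - 9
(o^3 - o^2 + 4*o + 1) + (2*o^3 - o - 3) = 3*o^3 - o^2 + 3*o - 2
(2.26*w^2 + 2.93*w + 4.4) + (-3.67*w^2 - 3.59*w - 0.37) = -1.41*w^2 - 0.66*w + 4.03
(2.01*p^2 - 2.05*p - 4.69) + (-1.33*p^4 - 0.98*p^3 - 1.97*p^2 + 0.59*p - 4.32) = -1.33*p^4 - 0.98*p^3 + 0.0399999999999998*p^2 - 1.46*p - 9.01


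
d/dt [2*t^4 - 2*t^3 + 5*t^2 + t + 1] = 8*t^3 - 6*t^2 + 10*t + 1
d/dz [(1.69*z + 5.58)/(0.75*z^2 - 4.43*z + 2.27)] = (-1.2675*z^2 - 8.37*z + 28.5557)/(0.5625*z^4 - 6.645*z^3 + 23.0299*z^2 - 20.1122*z + 5.1529)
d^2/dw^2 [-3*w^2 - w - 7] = -6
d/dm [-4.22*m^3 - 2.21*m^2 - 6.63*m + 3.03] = -12.66*m^2 - 4.42*m - 6.63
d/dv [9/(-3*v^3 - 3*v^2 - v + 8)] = 9*(9*v^2 + 6*v + 1)/(3*v^3 + 3*v^2 + v - 8)^2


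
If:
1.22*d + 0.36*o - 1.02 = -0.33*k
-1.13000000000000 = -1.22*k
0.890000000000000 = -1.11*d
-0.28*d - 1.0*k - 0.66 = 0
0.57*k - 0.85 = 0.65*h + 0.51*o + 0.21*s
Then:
No Solution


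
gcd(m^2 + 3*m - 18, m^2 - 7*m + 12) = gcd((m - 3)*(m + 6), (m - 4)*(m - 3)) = m - 3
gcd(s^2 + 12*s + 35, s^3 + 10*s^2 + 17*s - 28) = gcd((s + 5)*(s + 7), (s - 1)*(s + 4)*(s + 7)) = s + 7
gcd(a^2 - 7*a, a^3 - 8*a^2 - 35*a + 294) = a - 7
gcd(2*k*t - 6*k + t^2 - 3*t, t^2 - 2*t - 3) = t - 3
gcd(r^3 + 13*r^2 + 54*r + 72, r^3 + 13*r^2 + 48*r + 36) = r + 6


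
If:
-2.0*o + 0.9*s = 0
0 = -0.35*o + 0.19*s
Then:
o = 0.00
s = 0.00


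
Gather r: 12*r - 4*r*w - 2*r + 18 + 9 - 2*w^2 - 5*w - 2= r*(10 - 4*w) - 2*w^2 - 5*w + 25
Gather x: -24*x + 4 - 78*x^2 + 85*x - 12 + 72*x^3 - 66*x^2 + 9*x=72*x^3 - 144*x^2 + 70*x - 8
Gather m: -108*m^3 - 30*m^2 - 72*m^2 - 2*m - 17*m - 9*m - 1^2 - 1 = -108*m^3 - 102*m^2 - 28*m - 2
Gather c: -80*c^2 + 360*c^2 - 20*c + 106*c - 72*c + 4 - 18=280*c^2 + 14*c - 14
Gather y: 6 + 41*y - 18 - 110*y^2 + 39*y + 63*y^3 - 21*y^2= 63*y^3 - 131*y^2 + 80*y - 12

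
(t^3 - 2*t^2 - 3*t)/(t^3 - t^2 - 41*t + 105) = t*(t + 1)/(t^2 + 2*t - 35)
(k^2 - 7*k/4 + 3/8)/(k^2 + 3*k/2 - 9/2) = (k - 1/4)/(k + 3)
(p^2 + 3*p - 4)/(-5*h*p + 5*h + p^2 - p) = (p + 4)/(-5*h + p)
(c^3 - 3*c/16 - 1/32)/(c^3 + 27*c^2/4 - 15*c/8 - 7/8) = (c + 1/4)/(c + 7)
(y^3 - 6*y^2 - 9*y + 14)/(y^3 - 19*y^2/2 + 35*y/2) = 2*(y^2 + y - 2)/(y*(2*y - 5))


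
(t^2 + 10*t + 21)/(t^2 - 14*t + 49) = (t^2 + 10*t + 21)/(t^2 - 14*t + 49)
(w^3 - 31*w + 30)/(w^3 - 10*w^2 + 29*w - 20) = (w + 6)/(w - 4)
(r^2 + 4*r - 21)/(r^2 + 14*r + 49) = (r - 3)/(r + 7)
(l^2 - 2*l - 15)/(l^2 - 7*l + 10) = (l + 3)/(l - 2)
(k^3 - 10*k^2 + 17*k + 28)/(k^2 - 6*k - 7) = k - 4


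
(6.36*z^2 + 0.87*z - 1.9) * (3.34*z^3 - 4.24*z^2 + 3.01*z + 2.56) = 21.2424*z^5 - 24.0606*z^4 + 9.1088*z^3 + 26.9563*z^2 - 3.4918*z - 4.864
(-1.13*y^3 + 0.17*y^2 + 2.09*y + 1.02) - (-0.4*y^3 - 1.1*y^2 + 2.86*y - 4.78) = -0.73*y^3 + 1.27*y^2 - 0.77*y + 5.8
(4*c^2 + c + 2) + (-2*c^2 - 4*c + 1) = 2*c^2 - 3*c + 3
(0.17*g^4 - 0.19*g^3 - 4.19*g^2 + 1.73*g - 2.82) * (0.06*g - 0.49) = 0.0102*g^5 - 0.0947*g^4 - 0.1583*g^3 + 2.1569*g^2 - 1.0169*g + 1.3818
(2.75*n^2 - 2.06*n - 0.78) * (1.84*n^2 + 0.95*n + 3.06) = 5.06*n^4 - 1.1779*n^3 + 5.0228*n^2 - 7.0446*n - 2.3868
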